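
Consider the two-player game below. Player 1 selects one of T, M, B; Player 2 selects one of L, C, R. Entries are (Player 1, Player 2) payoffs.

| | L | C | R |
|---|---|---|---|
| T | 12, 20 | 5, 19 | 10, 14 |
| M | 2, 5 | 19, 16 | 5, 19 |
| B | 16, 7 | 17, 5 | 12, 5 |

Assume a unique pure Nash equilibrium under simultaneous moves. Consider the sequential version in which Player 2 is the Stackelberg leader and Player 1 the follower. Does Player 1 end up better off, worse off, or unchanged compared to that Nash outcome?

better off

Work backward from Player 1's decision.
- L: BR = B, leader payoff 7.
- C: BR = M, leader payoff 16.
- R: BR = B, leader payoff 5.
Maximizing over 7, 16, 5, Player 2 chooses C. Subgame-perfect outcome: (M, C) with payoffs (19, 16).
Now find the simultaneous Nash equilibrium.
Player 1's best replies: L→B; C→M; R→B.
Player 2's best replies: T→L; M→R; B→L.
Only (B, L) has each player best-responding; Nash payoffs (16, 7).
Player 1 earns 19 sequentially versus 16 at the Nash outcome: better off.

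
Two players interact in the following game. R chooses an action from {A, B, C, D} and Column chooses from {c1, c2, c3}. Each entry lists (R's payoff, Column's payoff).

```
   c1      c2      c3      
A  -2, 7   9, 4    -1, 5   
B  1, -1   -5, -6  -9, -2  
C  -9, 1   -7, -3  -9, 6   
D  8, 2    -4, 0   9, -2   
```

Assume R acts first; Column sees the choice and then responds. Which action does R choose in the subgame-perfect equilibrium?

D

Work backward from Column's decision.
- A: BR = c1, leader payoff -2.
- B: BR = c1, leader payoff 1.
- C: BR = c3, leader payoff -9.
- D: BR = c1, leader payoff 8.
Maximizing over -2, 1, -9, 8, R chooses D. Subgame-perfect outcome: (D, c1) with payoffs (8, 2).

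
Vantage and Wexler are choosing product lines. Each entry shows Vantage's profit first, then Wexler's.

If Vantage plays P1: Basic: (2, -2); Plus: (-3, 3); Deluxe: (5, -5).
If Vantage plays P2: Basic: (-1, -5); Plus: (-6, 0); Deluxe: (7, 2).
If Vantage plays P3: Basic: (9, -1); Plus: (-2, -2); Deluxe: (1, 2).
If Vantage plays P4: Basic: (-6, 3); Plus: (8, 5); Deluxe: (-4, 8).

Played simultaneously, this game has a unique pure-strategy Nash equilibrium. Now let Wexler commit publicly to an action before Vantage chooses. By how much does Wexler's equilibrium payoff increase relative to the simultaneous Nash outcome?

3

Vantage best-responds to each possible Wexler move:
- Basic: Vantage compares 2, -1, 9, -6 and picks P3; Wexler would get -1.
- Plus: Vantage compares -3, -6, -2, 8 and picks P4; Wexler would get 5.
- Deluxe: Vantage compares 5, 7, 1, -4 and picks P2; Wexler would get 2.
Wexler's induced payoffs are -1, 5, 2, so Wexler commits to Plus. Subgame-perfect outcome: (P4, Plus) with payoffs (8, 5).
For the simultaneous game, intersect best replies.
Vantage's best replies: Basic→P3; Plus→P4; Deluxe→P2.
Wexler's best replies: P1→Plus; P2→Deluxe; P3→Deluxe; P4→Deluxe.
Only (P2, Deluxe) has each player best-responding; Nash payoffs (7, 2).
Wexler's commitment gain: 5 − 2 = 3.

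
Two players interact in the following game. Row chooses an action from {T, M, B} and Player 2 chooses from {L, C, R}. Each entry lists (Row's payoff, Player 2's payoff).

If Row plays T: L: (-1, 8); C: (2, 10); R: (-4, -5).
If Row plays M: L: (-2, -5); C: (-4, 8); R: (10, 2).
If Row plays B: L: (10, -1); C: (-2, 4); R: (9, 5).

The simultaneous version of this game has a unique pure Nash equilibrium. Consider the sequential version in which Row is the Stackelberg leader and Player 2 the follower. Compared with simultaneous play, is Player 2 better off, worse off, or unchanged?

worse off

Work backward from Player 2's decision.
- T: BR = C, leader payoff 2.
- M: BR = C, leader payoff -4.
- B: BR = R, leader payoff 9.
Maximizing over 2, -4, 9, Row chooses B. Subgame-perfect outcome: (B, R) with payoffs (9, 5).
For the simultaneous game, intersect best replies.
Row's best replies: L→B; C→T; R→M.
Player 2's best replies: T→C; M→C; B→R.
The unique mutual best reply is (T, C), giving (2, 10).
Player 2 earns 5 sequentially versus 10 at the Nash outcome: worse off.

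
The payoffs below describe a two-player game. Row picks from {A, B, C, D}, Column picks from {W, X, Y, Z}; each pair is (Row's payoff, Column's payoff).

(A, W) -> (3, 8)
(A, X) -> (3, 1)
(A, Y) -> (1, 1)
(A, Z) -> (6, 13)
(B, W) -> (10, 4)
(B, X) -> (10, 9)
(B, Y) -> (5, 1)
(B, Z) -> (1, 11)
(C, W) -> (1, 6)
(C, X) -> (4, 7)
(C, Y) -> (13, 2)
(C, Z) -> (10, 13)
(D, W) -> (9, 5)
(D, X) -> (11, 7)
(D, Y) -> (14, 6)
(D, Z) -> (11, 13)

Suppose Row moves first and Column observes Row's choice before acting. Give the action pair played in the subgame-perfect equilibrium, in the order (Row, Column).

(D, Z)

Backward induction with Row moving first.
- A: Column compares 8, 1, 1, 13 and picks Z; Row would get 6.
- B: Column compares 4, 9, 1, 11 and picks Z; Row would get 1.
- C: Column compares 6, 7, 2, 13 and picks Z; Row would get 10.
- D: Column compares 5, 7, 6, 13 and picks Z; Row would get 11.
Maximizing over 6, 1, 10, 11, Row chooses D. Subgame-perfect outcome: (D, Z) with payoffs (11, 13).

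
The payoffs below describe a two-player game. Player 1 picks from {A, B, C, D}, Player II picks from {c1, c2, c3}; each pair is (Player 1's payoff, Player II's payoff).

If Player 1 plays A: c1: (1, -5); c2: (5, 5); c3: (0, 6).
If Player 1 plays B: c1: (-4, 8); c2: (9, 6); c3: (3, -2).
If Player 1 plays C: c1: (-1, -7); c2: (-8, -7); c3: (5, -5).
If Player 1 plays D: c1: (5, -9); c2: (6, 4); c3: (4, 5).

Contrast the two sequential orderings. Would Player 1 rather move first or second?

second

If Player 1 leads: Player II's best replies are A→c3, B→c1, C→c3, D→c3; Player 1's induced payoffs 0, -4, 5, 4; outcome (C, c3), payoffs (5, -5).
If Player II leads: Player 1's best replies are c1→D, c2→B, c3→C; Player II's induced payoffs -9, 6, -5; outcome (B, c2), payoffs (9, 6).
Player 1 gets 5 moving first and 9 moving second, so Player 1 prefers to move second.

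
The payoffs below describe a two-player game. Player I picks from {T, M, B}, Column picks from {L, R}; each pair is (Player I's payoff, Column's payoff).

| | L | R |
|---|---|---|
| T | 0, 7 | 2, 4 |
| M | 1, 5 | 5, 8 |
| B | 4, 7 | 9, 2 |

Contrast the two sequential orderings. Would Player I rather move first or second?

If Player I leads: Column's best replies are T→L, M→R, B→L; Player I's induced payoffs 0, 5, 4; outcome (M, R), payoffs (5, 8).
If Column leads: Player I's best replies are L→B, R→B; Column's induced payoffs 7, 2; outcome (B, L), payoffs (4, 7).
Player I gets 5 moving first and 4 moving second, so Player I prefers to move first.

first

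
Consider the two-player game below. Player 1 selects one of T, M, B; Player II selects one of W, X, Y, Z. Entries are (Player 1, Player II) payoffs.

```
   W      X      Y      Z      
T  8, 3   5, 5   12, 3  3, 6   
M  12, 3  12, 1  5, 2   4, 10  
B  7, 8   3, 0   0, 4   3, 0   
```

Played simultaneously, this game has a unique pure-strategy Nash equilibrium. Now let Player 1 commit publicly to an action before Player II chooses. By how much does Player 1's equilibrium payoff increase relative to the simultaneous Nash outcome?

Work backward from Player II's decision.
- T: Player II compares 3, 5, 3, 6 and picks Z; Player 1 would get 3.
- M: Player II compares 3, 1, 2, 10 and picks Z; Player 1 would get 4.
- B: Player II compares 8, 0, 4, 0 and picks W; Player 1 would get 7.
Player 1's induced payoffs are 3, 4, 7, so Player 1 commits to B. Subgame-perfect outcome: (B, W) with payoffs (7, 8).
For the simultaneous game, intersect best replies.
Player 1's best replies: W→M; X→M; Y→T; Z→M.
Player II's best replies: T→Z; M→Z; B→W.
Only (M, Z) has each player best-responding; Nash payoffs (4, 10).
Player 1's commitment gain: 7 − 4 = 3.

3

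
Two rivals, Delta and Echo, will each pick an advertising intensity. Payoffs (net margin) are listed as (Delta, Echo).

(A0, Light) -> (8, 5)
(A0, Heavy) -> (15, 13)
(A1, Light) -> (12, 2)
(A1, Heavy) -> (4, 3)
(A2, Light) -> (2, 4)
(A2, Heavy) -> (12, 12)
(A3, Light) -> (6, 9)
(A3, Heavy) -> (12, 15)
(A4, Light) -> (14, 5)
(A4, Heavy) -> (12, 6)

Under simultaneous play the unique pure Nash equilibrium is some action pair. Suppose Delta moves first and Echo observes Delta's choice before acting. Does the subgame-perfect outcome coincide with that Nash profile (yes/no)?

Solve by backward induction (Delta leads).
- A0 → Echo plays Heavy (best of 5, 13); Delta gets 15.
- A1 → Echo plays Heavy (best of 2, 3); Delta gets 4.
- A2 → Echo plays Heavy (best of 4, 12); Delta gets 12.
- A3 → Echo plays Heavy (best of 9, 15); Delta gets 12.
- A4 → Echo plays Heavy (best of 5, 6); Delta gets 12.
Maximizing over 15, 4, 12, 12, 12, Delta chooses A0. Subgame-perfect outcome: (A0, Heavy) with payoffs (15, 13).
Under simultaneous play:
Delta's best replies: Light→A4; Heavy→A0.
Echo's best replies: A0→Heavy; A1→Heavy; A2→Heavy; A3→Heavy; A4→Heavy.
The unique mutual best reply is (A0, Heavy), giving (15, 13).
Sequential outcome (A0, Heavy) coincides with the Nash profile (A0, Heavy).

yes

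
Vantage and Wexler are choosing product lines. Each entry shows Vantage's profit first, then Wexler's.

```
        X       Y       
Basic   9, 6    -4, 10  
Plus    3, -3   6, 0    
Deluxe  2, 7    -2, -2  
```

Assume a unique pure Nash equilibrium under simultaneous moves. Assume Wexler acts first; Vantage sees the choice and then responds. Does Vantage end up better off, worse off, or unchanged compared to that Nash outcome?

Work backward from Vantage's decision.
- X → Vantage plays Basic (best of 9, 3, 2); Wexler gets 6.
- Y → Vantage plays Plus (best of -4, 6, -2); Wexler gets 0.
Among 6, 0, the best is 6 at X. Subgame-perfect outcome: (Basic, X) with payoffs (9, 6).
Now find the simultaneous Nash equilibrium.
Vantage's best replies: X→Basic; Y→Plus.
Wexler's best replies: Basic→Y; Plus→Y; Deluxe→X.
Only (Plus, Y) has each player best-responding; Nash payoffs (6, 0).
Vantage earns 9 sequentially versus 6 at the Nash outcome: better off.

better off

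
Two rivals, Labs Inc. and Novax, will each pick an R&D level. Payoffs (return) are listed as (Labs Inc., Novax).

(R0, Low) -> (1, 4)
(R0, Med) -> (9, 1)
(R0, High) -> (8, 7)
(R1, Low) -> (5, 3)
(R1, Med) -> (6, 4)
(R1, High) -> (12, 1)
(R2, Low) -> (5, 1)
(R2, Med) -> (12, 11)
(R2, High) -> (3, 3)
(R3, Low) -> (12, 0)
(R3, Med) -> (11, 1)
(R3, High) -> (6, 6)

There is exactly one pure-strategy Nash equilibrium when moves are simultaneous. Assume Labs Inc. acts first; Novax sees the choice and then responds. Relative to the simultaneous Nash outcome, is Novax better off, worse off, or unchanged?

Work backward from Novax's decision.
- R0: BR = High, leader payoff 8.
- R1: BR = Med, leader payoff 6.
- R2: BR = Med, leader payoff 12.
- R3: BR = High, leader payoff 6.
Among 8, 6, 12, 6, the best is 12 at R2. Subgame-perfect outcome: (R2, Med) with payoffs (12, 11).
Now find the simultaneous Nash equilibrium.
Labs Inc.'s best replies: Low→R3; Med→R2; High→R1.
Novax's best replies: R0→High; R1→Med; R2→Med; R3→High.
Only (R2, Med) has each player best-responding; Nash payoffs (12, 11).
Novax earns 11 sequentially versus 11 at the Nash outcome: unchanged.

unchanged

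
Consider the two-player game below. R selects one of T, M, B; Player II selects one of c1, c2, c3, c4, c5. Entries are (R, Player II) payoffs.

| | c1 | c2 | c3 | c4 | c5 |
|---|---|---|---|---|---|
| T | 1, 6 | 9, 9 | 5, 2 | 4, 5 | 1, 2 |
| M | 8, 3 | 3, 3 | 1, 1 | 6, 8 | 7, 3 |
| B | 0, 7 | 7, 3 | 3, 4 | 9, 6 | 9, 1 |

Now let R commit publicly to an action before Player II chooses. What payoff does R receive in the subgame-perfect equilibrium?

Solve by backward induction (R leads).
- T: BR = c2, leader payoff 9.
- M: BR = c4, leader payoff 6.
- B: BR = c1, leader payoff 0.
R's induced payoffs are 9, 6, 0, so R commits to T. Subgame-perfect outcome: (T, c2) with payoffs (9, 9).

9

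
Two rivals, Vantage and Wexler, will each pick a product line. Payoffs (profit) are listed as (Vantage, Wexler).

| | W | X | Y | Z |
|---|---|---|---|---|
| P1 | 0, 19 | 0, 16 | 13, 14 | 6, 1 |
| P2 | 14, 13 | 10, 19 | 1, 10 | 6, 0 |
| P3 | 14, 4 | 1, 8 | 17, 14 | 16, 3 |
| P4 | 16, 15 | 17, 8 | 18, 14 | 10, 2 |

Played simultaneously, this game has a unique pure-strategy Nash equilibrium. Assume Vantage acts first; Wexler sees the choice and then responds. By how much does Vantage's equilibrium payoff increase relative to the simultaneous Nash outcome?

1

Backward induction with Vantage moving first.
- P1 → Wexler plays W (best of 19, 16, 14, 1); Vantage gets 0.
- P2 → Wexler plays X (best of 13, 19, 10, 0); Vantage gets 10.
- P3 → Wexler plays Y (best of 4, 8, 14, 3); Vantage gets 17.
- P4 → Wexler plays W (best of 15, 8, 14, 2); Vantage gets 16.
Vantage's induced payoffs are 0, 10, 17, 16, so Vantage commits to P3. Subgame-perfect outcome: (P3, Y) with payoffs (17, 14).
Now find the simultaneous Nash equilibrium.
Vantage's best replies: W→P4; X→P4; Y→P4; Z→P3.
Wexler's best replies: P1→W; P2→X; P3→Y; P4→W.
Only (P4, W) has each player best-responding; Nash payoffs (16, 15).
Vantage's commitment gain: 17 − 16 = 1.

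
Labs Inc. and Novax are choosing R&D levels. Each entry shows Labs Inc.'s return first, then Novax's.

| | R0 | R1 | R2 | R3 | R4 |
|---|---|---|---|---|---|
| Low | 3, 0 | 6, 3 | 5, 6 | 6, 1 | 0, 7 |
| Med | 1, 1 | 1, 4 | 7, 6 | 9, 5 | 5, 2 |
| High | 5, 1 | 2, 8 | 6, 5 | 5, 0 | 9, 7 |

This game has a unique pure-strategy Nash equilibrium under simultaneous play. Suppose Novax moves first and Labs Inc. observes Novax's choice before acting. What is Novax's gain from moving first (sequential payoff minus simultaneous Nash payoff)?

1

Solve by backward induction (Novax leads).
- R0: Labs Inc. compares 3, 1, 5 and picks High; Novax would get 1.
- R1: Labs Inc. compares 6, 1, 2 and picks Low; Novax would get 3.
- R2: Labs Inc. compares 5, 7, 6 and picks Med; Novax would get 6.
- R3: Labs Inc. compares 6, 9, 5 and picks Med; Novax would get 5.
- R4: Labs Inc. compares 0, 5, 9 and picks High; Novax would get 7.
Novax's induced payoffs are 1, 3, 6, 5, 7, so Novax commits to R4. Subgame-perfect outcome: (High, R4) with payoffs (9, 7).
For the simultaneous game, intersect best replies.
Labs Inc.'s best replies: R0→High; R1→Low; R2→Med; R3→Med; R4→High.
Novax's best replies: Low→R4; Med→R2; High→R1.
The unique mutual best reply is (Med, R2), giving (7, 6).
Novax's commitment gain: 7 − 6 = 1.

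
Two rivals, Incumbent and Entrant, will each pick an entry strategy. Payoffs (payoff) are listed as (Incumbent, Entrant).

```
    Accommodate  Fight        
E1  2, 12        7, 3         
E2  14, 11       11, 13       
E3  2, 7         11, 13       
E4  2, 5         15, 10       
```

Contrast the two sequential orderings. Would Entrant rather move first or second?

If Incumbent leads: Entrant's best replies are E1→Accommodate, E2→Fight, E3→Fight, E4→Fight; Incumbent's induced payoffs 2, 11, 11, 15; outcome (E4, Fight), payoffs (15, 10).
If Entrant leads: Incumbent's best replies are Accommodate→E2, Fight→E4; Entrant's induced payoffs 11, 10; outcome (E2, Accommodate), payoffs (14, 11).
Entrant gets 11 moving first and 10 moving second, so Entrant prefers to move first.

first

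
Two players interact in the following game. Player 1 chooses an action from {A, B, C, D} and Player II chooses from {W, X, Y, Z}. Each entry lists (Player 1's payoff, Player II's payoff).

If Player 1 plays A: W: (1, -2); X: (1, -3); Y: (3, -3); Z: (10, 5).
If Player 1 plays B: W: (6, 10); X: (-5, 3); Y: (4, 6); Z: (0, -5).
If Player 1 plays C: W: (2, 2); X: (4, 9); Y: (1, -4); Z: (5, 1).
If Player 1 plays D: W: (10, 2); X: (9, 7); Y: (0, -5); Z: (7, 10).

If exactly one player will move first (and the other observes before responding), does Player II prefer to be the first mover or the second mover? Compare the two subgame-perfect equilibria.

first

If Player 1 leads: Player II's best replies are A→Z, B→W, C→X, D→Z; Player 1's induced payoffs 10, 6, 4, 7; outcome (A, Z), payoffs (10, 5).
If Player II leads: Player 1's best replies are W→D, X→D, Y→B, Z→A; Player II's induced payoffs 2, 7, 6, 5; outcome (D, X), payoffs (9, 7).
Player II gets 7 moving first and 5 moving second, so Player II prefers to move first.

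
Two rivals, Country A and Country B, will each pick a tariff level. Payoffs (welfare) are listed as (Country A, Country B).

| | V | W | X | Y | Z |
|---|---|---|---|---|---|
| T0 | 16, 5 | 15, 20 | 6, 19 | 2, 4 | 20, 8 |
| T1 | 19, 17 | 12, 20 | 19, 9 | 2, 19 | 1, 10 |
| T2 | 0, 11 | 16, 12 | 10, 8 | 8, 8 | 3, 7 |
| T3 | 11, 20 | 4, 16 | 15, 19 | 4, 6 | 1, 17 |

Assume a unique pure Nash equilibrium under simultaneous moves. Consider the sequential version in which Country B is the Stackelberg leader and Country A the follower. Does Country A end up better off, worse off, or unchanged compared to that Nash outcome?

Work backward from Country A's decision.
- V → Country A plays T1 (best of 16, 19, 0, 11); Country B gets 17.
- W → Country A plays T2 (best of 15, 12, 16, 4); Country B gets 12.
- X → Country A plays T1 (best of 6, 19, 10, 15); Country B gets 9.
- Y → Country A plays T2 (best of 2, 2, 8, 4); Country B gets 8.
- Z → Country A plays T0 (best of 20, 1, 3, 1); Country B gets 8.
Among 17, 12, 9, 8, 8, the best is 17 at V. Subgame-perfect outcome: (T1, V) with payoffs (19, 17).
For the simultaneous game, intersect best replies.
Country A's best replies: V→T1; W→T2; X→T1; Y→T2; Z→T0.
Country B's best replies: T0→W; T1→W; T2→W; T3→V.
The unique mutual best reply is (T2, W), giving (16, 12).
Country A earns 19 sequentially versus 16 at the Nash outcome: better off.

better off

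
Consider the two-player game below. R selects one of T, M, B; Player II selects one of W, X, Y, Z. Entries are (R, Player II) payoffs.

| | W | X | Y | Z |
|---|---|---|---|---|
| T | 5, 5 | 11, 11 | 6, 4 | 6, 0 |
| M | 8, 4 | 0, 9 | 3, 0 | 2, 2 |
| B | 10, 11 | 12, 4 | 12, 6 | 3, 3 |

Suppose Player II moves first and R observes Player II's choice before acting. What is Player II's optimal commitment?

Backward induction with Player II moving first.
- W → R plays B (best of 5, 8, 10); Player II gets 11.
- X → R plays B (best of 11, 0, 12); Player II gets 4.
- Y → R plays B (best of 6, 3, 12); Player II gets 6.
- Z → R plays T (best of 6, 2, 3); Player II gets 0.
Maximizing over 11, 4, 6, 0, Player II chooses W. Subgame-perfect outcome: (B, W) with payoffs (10, 11).

W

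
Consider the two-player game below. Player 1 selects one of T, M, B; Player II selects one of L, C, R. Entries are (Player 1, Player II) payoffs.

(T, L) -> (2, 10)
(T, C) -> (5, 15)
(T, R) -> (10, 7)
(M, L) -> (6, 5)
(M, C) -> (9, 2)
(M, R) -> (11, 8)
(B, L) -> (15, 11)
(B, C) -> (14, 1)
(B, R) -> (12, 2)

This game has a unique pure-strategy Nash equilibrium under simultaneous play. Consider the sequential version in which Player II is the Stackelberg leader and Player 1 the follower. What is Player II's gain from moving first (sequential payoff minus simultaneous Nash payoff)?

Solve by backward induction (Player II leads).
- L → Player 1 plays B (best of 2, 6, 15); Player II gets 11.
- C → Player 1 plays B (best of 5, 9, 14); Player II gets 1.
- R → Player 1 plays B (best of 10, 11, 12); Player II gets 2.
Among 11, 1, 2, the best is 11 at L. Subgame-perfect outcome: (B, L) with payoffs (15, 11).
Under simultaneous play:
Player 1's best replies: L→B; C→B; R→B.
Player II's best replies: T→C; M→R; B→L.
Only (B, L) has each player best-responding; Nash payoffs (15, 11).
Player II's commitment gain: 11 − 11 = 0.

0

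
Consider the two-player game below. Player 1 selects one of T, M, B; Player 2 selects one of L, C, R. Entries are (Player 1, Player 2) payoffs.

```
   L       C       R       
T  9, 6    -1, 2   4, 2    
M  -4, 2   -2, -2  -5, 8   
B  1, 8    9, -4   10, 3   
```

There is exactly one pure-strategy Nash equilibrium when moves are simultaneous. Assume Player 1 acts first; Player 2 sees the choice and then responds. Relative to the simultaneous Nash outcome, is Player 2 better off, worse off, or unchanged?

Work backward from Player 2's decision.
- T: BR = L, leader payoff 9.
- M: BR = R, leader payoff -5.
- B: BR = L, leader payoff 1.
Maximizing over 9, -5, 1, Player 1 chooses T. Subgame-perfect outcome: (T, L) with payoffs (9, 6).
Under simultaneous play:
Player 1's best replies: L→T; C→B; R→B.
Player 2's best replies: T→L; M→R; B→L.
Only (T, L) has each player best-responding; Nash payoffs (9, 6).
Player 2 earns 6 sequentially versus 6 at the Nash outcome: unchanged.

unchanged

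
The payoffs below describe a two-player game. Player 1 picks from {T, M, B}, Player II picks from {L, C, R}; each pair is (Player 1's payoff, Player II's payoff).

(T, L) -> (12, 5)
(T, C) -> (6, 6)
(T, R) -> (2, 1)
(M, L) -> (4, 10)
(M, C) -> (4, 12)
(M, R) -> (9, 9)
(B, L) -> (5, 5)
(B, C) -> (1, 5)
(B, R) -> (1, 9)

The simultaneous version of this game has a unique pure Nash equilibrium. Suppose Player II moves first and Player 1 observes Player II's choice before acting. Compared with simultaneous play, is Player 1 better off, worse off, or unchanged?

Solve by backward induction (Player II leads).
- L: Player 1 compares 12, 4, 5 and picks T; Player II would get 5.
- C: Player 1 compares 6, 4, 1 and picks T; Player II would get 6.
- R: Player 1 compares 2, 9, 1 and picks M; Player II would get 9.
Maximizing over 5, 6, 9, Player II chooses R. Subgame-perfect outcome: (M, R) with payoffs (9, 9).
For the simultaneous game, intersect best replies.
Player 1's best replies: L→T; C→T; R→M.
Player II's best replies: T→C; M→C; B→R.
The unique mutual best reply is (T, C), giving (6, 6).
Player 1 earns 9 sequentially versus 6 at the Nash outcome: better off.

better off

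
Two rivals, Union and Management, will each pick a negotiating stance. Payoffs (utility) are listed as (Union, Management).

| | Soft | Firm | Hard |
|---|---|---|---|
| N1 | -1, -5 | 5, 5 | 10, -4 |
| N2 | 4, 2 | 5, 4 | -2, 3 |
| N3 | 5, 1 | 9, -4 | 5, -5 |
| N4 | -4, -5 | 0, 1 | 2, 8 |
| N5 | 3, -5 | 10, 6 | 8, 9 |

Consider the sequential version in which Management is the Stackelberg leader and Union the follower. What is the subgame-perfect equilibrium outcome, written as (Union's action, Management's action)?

(N5, Firm)

Backward induction with Management moving first.
- Soft: Union compares -1, 4, 5, -4, 3 and picks N3; Management would get 1.
- Firm: Union compares 5, 5, 9, 0, 10 and picks N5; Management would get 6.
- Hard: Union compares 10, -2, 5, 2, 8 and picks N1; Management would get -4.
Maximizing over 1, 6, -4, Management chooses Firm. Subgame-perfect outcome: (N5, Firm) with payoffs (10, 6).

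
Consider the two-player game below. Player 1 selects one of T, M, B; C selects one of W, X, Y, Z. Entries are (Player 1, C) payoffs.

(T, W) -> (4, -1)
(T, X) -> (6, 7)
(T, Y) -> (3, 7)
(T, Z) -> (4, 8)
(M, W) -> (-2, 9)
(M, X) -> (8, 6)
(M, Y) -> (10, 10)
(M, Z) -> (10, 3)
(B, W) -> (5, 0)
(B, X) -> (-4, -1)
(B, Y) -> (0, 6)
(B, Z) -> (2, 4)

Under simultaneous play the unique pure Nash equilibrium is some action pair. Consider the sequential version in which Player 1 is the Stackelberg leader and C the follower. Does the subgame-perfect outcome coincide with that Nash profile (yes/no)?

Backward induction with Player 1 moving first.
- T: BR = Z, leader payoff 4.
- M: BR = Y, leader payoff 10.
- B: BR = Y, leader payoff 0.
Among 4, 10, 0, the best is 10 at M. Subgame-perfect outcome: (M, Y) with payoffs (10, 10).
Now find the simultaneous Nash equilibrium.
Player 1's best replies: W→B; X→M; Y→M; Z→M.
C's best replies: T→Z; M→Y; B→Y.
The unique mutual best reply is (M, Y), giving (10, 10).
Sequential outcome (M, Y) coincides with the Nash profile (M, Y).

yes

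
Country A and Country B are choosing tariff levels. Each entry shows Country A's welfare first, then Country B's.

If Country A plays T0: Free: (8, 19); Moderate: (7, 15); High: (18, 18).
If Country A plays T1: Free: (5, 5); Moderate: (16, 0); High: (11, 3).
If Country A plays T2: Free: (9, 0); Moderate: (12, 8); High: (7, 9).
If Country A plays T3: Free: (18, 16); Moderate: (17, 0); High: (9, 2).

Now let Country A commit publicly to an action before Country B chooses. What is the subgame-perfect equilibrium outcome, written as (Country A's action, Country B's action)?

Work backward from Country B's decision.
- T0: Country B compares 19, 15, 18 and picks Free; Country A would get 8.
- T1: Country B compares 5, 0, 3 and picks Free; Country A would get 5.
- T2: Country B compares 0, 8, 9 and picks High; Country A would get 7.
- T3: Country B compares 16, 0, 2 and picks Free; Country A would get 18.
Country A's induced payoffs are 8, 5, 7, 18, so Country A commits to T3. Subgame-perfect outcome: (T3, Free) with payoffs (18, 16).

(T3, Free)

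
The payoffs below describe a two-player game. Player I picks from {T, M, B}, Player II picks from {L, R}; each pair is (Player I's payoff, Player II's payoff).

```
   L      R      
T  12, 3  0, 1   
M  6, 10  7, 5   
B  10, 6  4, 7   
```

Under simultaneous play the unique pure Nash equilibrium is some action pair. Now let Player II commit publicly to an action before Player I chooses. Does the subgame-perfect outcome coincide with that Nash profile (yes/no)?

Backward induction with Player II moving first.
- L → Player I plays T (best of 12, 6, 10); Player II gets 3.
- R → Player I plays M (best of 0, 7, 4); Player II gets 5.
Maximizing over 3, 5, Player II chooses R. Subgame-perfect outcome: (M, R) with payoffs (7, 5).
Under simultaneous play:
Player I's best replies: L→T; R→M.
Player II's best replies: T→L; M→L; B→R.
Only (T, L) has each player best-responding; Nash payoffs (12, 3).
Sequential outcome (M, R) differs from the Nash profile (T, L).

no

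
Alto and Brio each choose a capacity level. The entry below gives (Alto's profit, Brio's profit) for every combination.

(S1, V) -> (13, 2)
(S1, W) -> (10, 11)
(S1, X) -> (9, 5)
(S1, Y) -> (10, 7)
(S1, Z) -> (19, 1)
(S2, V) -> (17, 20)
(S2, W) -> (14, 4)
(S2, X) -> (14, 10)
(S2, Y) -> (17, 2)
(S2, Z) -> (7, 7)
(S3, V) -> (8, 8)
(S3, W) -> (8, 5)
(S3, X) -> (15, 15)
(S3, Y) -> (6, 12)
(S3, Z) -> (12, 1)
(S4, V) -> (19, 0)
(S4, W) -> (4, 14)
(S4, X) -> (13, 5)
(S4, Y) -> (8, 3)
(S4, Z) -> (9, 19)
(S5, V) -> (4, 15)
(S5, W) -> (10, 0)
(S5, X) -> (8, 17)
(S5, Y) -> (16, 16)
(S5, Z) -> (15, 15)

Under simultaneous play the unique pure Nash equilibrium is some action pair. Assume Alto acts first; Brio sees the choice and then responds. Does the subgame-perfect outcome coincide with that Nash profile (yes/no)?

no

Solve by backward induction (Alto leads).
- S1 → Brio plays W (best of 2, 11, 5, 7, 1); Alto gets 10.
- S2 → Brio plays V (best of 20, 4, 10, 2, 7); Alto gets 17.
- S3 → Brio plays X (best of 8, 5, 15, 12, 1); Alto gets 15.
- S4 → Brio plays Z (best of 0, 14, 5, 3, 19); Alto gets 9.
- S5 → Brio plays X (best of 15, 0, 17, 16, 15); Alto gets 8.
Among 10, 17, 15, 9, 8, the best is 17 at S2. Subgame-perfect outcome: (S2, V) with payoffs (17, 20).
Under simultaneous play:
Alto's best replies: V→S4; W→S2; X→S3; Y→S2; Z→S1.
Brio's best replies: S1→W; S2→V; S3→X; S4→Z; S5→X.
Only (S3, X) has each player best-responding; Nash payoffs (15, 15).
Sequential outcome (S2, V) differs from the Nash profile (S3, X).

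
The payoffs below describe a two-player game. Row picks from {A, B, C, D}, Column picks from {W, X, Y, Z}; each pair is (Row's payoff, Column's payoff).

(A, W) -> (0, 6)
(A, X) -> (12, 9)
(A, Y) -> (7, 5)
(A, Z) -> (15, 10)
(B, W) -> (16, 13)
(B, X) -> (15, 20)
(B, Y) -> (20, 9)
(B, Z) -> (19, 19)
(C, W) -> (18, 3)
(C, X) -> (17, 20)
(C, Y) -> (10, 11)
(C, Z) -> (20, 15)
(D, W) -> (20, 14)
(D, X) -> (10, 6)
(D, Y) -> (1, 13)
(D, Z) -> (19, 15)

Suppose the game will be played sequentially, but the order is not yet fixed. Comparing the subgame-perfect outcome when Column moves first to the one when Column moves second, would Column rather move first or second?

If Row leads: Column's best replies are A→Z, B→X, C→X, D→Z; Row's induced payoffs 15, 15, 17, 19; outcome (D, Z), payoffs (19, 15).
If Column leads: Row's best replies are W→D, X→C, Y→B, Z→C; Column's induced payoffs 14, 20, 9, 15; outcome (C, X), payoffs (17, 20).
Column gets 20 moving first and 15 moving second, so Column prefers to move first.

first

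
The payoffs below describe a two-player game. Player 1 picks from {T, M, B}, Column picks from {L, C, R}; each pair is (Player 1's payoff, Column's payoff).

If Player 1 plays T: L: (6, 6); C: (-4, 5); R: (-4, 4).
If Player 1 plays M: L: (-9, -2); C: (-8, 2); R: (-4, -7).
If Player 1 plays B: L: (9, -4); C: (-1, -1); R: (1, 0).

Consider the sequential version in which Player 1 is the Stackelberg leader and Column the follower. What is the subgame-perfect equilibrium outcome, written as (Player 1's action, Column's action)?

Work backward from Column's decision.
- T → Column plays L (best of 6, 5, 4); Player 1 gets 6.
- M → Column plays C (best of -2, 2, -7); Player 1 gets -8.
- B → Column plays R (best of -4, -1, 0); Player 1 gets 1.
Player 1's induced payoffs are 6, -8, 1, so Player 1 commits to T. Subgame-perfect outcome: (T, L) with payoffs (6, 6).

(T, L)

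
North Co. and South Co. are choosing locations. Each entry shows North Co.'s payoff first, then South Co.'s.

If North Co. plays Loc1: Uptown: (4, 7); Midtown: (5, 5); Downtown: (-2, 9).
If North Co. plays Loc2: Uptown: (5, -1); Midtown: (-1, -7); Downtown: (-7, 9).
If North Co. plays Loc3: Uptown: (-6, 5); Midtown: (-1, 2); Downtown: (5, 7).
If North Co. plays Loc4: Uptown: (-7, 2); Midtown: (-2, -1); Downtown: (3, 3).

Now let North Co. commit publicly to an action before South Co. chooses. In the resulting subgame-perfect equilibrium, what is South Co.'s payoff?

Work backward from South Co.'s decision.
- Loc1: South Co. compares 7, 5, 9 and picks Downtown; North Co. would get -2.
- Loc2: South Co. compares -1, -7, 9 and picks Downtown; North Co. would get -7.
- Loc3: South Co. compares 5, 2, 7 and picks Downtown; North Co. would get 5.
- Loc4: South Co. compares 2, -1, 3 and picks Downtown; North Co. would get 3.
North Co.'s induced payoffs are -2, -7, 5, 3, so North Co. commits to Loc3. Subgame-perfect outcome: (Loc3, Downtown) with payoffs (5, 7).

7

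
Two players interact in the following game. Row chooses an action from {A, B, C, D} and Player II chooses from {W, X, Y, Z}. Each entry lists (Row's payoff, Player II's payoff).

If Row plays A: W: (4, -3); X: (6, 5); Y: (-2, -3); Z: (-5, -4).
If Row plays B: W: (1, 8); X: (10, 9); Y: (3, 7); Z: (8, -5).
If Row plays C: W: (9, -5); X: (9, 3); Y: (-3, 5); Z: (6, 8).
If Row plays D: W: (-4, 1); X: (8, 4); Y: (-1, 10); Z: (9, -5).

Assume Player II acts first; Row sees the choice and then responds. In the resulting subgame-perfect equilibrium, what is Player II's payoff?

Solve by backward induction (Player II leads).
- W: BR = C, leader payoff -5.
- X: BR = B, leader payoff 9.
- Y: BR = B, leader payoff 7.
- Z: BR = D, leader payoff -5.
Maximizing over -5, 9, 7, -5, Player II chooses X. Subgame-perfect outcome: (B, X) with payoffs (10, 9).

9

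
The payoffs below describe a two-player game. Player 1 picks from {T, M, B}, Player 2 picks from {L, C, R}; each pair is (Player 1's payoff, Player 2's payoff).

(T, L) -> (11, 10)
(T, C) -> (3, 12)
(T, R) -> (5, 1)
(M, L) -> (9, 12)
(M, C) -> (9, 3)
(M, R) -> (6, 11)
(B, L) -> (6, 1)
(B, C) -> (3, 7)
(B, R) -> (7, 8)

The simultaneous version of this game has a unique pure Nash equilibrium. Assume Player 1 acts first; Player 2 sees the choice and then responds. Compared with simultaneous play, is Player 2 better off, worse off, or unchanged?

better off

Player 2 best-responds to each possible Player 1 move:
- T → Player 2 plays C (best of 10, 12, 1); Player 1 gets 3.
- M → Player 2 plays L (best of 12, 3, 11); Player 1 gets 9.
- B → Player 2 plays R (best of 1, 7, 8); Player 1 gets 7.
Maximizing over 3, 9, 7, Player 1 chooses M. Subgame-perfect outcome: (M, L) with payoffs (9, 12).
For the simultaneous game, intersect best replies.
Player 1's best replies: L→T; C→M; R→B.
Player 2's best replies: T→C; M→L; B→R.
Only (B, R) has each player best-responding; Nash payoffs (7, 8).
Player 2 earns 12 sequentially versus 8 at the Nash outcome: better off.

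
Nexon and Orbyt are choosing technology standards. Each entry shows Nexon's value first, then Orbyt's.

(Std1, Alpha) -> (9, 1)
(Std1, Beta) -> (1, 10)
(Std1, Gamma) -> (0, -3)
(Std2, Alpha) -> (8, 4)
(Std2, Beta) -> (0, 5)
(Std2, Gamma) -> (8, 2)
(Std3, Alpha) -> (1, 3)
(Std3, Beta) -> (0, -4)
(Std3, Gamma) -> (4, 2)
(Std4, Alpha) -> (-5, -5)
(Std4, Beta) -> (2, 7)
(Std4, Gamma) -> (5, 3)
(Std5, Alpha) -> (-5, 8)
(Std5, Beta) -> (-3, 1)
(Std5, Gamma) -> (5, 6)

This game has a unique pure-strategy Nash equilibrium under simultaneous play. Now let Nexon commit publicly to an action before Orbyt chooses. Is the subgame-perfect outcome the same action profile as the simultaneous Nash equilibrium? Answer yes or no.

yes

Backward induction with Nexon moving first.
- Std1: Orbyt compares 1, 10, -3 and picks Beta; Nexon would get 1.
- Std2: Orbyt compares 4, 5, 2 and picks Beta; Nexon would get 0.
- Std3: Orbyt compares 3, -4, 2 and picks Alpha; Nexon would get 1.
- Std4: Orbyt compares -5, 7, 3 and picks Beta; Nexon would get 2.
- Std5: Orbyt compares 8, 1, 6 and picks Alpha; Nexon would get -5.
Maximizing over 1, 0, 1, 2, -5, Nexon chooses Std4. Subgame-perfect outcome: (Std4, Beta) with payoffs (2, 7).
Under simultaneous play:
Nexon's best replies: Alpha→Std1; Beta→Std4; Gamma→Std2.
Orbyt's best replies: Std1→Beta; Std2→Beta; Std3→Alpha; Std4→Beta; Std5→Alpha.
The unique mutual best reply is (Std4, Beta), giving (2, 7).
Sequential outcome (Std4, Beta) coincides with the Nash profile (Std4, Beta).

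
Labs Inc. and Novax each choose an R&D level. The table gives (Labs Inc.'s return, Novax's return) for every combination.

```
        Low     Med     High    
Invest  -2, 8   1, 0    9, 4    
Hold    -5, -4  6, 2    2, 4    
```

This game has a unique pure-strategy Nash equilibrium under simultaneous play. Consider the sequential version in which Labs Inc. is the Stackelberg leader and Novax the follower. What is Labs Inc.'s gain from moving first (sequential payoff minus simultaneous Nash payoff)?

Work backward from Novax's decision.
- Invest: BR = Low, leader payoff -2.
- Hold: BR = High, leader payoff 2.
Maximizing over -2, 2, Labs Inc. chooses Hold. Subgame-perfect outcome: (Hold, High) with payoffs (2, 4).
For the simultaneous game, intersect best replies.
Labs Inc.'s best replies: Low→Invest; Med→Hold; High→Invest.
Novax's best replies: Invest→Low; Hold→High.
Only (Invest, Low) has each player best-responding; Nash payoffs (-2, 8).
Labs Inc.'s commitment gain: 2 − -2 = 4.

4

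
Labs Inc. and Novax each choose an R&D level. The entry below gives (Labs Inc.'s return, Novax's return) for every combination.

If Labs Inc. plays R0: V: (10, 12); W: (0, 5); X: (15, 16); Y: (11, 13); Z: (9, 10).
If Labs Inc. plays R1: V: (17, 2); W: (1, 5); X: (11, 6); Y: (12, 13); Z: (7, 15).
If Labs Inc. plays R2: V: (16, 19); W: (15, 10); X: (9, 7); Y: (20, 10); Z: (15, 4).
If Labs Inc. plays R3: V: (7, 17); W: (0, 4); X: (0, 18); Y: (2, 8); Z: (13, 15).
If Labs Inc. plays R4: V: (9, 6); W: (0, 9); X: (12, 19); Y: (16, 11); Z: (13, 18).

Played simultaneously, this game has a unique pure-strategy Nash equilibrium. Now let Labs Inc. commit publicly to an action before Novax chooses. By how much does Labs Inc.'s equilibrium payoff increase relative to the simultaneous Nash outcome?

1

Work backward from Novax's decision.
- R0 → Novax plays X (best of 12, 5, 16, 13, 10); Labs Inc. gets 15.
- R1 → Novax plays Z (best of 2, 5, 6, 13, 15); Labs Inc. gets 7.
- R2 → Novax plays V (best of 19, 10, 7, 10, 4); Labs Inc. gets 16.
- R3 → Novax plays X (best of 17, 4, 18, 8, 15); Labs Inc. gets 0.
- R4 → Novax plays X (best of 6, 9, 19, 11, 18); Labs Inc. gets 12.
Among 15, 7, 16, 0, 12, the best is 16 at R2. Subgame-perfect outcome: (R2, V) with payoffs (16, 19).
Under simultaneous play:
Labs Inc.'s best replies: V→R1; W→R2; X→R0; Y→R2; Z→R2.
Novax's best replies: R0→X; R1→Z; R2→V; R3→X; R4→X.
The unique mutual best reply is (R0, X), giving (15, 16).
Labs Inc.'s commitment gain: 16 − 15 = 1.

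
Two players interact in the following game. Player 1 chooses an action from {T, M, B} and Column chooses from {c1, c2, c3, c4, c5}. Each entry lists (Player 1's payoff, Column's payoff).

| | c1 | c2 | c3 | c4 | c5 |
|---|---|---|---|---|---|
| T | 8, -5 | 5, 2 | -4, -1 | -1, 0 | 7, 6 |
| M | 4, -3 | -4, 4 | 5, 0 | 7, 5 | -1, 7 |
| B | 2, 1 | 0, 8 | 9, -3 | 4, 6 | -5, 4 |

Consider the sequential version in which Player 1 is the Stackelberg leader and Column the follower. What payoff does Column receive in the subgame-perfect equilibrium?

6

Solve by backward induction (Player 1 leads).
- T: Column compares -5, 2, -1, 0, 6 and picks c5; Player 1 would get 7.
- M: Column compares -3, 4, 0, 5, 7 and picks c5; Player 1 would get -1.
- B: Column compares 1, 8, -3, 6, 4 and picks c2; Player 1 would get 0.
Among 7, -1, 0, the best is 7 at T. Subgame-perfect outcome: (T, c5) with payoffs (7, 6).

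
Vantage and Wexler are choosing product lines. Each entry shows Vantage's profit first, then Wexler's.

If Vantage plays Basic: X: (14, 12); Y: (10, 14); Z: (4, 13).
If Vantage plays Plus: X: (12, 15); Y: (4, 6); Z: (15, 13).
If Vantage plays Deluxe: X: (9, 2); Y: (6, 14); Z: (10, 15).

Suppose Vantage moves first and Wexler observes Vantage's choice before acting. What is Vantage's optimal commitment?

Wexler best-responds to each possible Vantage move:
- Basic → Wexler plays Y (best of 12, 14, 13); Vantage gets 10.
- Plus → Wexler plays X (best of 15, 6, 13); Vantage gets 12.
- Deluxe → Wexler plays Z (best of 2, 14, 15); Vantage gets 10.
Among 10, 12, 10, the best is 12 at Plus. Subgame-perfect outcome: (Plus, X) with payoffs (12, 15).

Plus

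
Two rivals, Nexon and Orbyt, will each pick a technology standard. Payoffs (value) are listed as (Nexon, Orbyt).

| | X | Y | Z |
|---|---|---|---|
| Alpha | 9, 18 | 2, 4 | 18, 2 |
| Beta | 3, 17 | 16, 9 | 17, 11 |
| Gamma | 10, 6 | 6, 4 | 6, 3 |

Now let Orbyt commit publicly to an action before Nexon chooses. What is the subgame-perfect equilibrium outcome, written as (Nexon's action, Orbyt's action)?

Work backward from Nexon's decision.
- X: Nexon compares 9, 3, 10 and picks Gamma; Orbyt would get 6.
- Y: Nexon compares 2, 16, 6 and picks Beta; Orbyt would get 9.
- Z: Nexon compares 18, 17, 6 and picks Alpha; Orbyt would get 2.
Among 6, 9, 2, the best is 9 at Y. Subgame-perfect outcome: (Beta, Y) with payoffs (16, 9).

(Beta, Y)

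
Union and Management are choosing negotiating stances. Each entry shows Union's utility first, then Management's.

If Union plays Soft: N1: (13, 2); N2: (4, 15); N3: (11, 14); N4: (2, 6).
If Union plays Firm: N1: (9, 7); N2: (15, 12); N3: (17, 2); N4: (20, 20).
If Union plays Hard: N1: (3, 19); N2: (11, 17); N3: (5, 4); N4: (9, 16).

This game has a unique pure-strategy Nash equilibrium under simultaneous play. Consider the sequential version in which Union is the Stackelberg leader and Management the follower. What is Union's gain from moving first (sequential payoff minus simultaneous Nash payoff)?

0

Backward induction with Union moving first.
- Soft → Management plays N2 (best of 2, 15, 14, 6); Union gets 4.
- Firm → Management plays N4 (best of 7, 12, 2, 20); Union gets 20.
- Hard → Management plays N1 (best of 19, 17, 4, 16); Union gets 3.
Maximizing over 4, 20, 3, Union chooses Firm. Subgame-perfect outcome: (Firm, N4) with payoffs (20, 20).
Now find the simultaneous Nash equilibrium.
Union's best replies: N1→Soft; N2→Firm; N3→Firm; N4→Firm.
Management's best replies: Soft→N2; Firm→N4; Hard→N1.
Only (Firm, N4) has each player best-responding; Nash payoffs (20, 20).
Union's commitment gain: 20 − 20 = 0.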